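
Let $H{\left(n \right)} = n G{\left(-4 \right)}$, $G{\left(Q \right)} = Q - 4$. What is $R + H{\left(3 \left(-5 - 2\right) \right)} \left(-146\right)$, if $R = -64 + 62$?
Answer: $-24530$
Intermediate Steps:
$G{\left(Q \right)} = -4 + Q$
$R = -2$
$H{\left(n \right)} = - 8 n$ ($H{\left(n \right)} = n \left(-4 - 4\right) = n \left(-8\right) = - 8 n$)
$R + H{\left(3 \left(-5 - 2\right) \right)} \left(-146\right) = -2 + - 8 \cdot 3 \left(-5 - 2\right) \left(-146\right) = -2 + - 8 \cdot 3 \left(-7\right) \left(-146\right) = -2 + \left(-8\right) \left(-21\right) \left(-146\right) = -2 + 168 \left(-146\right) = -2 - 24528 = -24530$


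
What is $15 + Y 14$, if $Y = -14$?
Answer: $-181$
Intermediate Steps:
$15 + Y 14 = 15 - 196 = -181$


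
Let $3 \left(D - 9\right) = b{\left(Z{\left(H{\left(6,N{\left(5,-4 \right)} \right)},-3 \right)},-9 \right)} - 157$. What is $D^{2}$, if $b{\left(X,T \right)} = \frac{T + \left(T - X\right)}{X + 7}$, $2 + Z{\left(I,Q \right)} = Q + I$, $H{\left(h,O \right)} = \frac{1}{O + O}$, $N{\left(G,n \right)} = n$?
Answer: $\frac{4214809}{2025} \approx 2081.4$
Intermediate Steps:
$H{\left(h,O \right)} = \frac{1}{2 O}$
$Z{\left(I,Q \right)} = -2 + I + Q$ ($Z{\left(I,Q \right)} = -2 + \left(Q + I\right) = -2 + \left(I + Q\right) = -2 + I + Q$)
$b{\left(X,T \right)} = \frac{- X + 2 T}{7 + X}$
$D = - \frac{2053}{45}$ ($D = 9 + \frac{\frac{- (-2 + \frac{1}{2 \left(-4\right)} - 3) + 2 \left(-9\right)}{7 - \left(5 + \frac{1}{8}\right)} - 157}{3} = 9 + \frac{\frac{- (-2 + \frac{1}{2} \left(- \frac{1}{4}\right) - 3) - 18}{7 - \frac{41}{8}} - 157}{3} = 9 + \frac{\frac{- (-2 - \frac{1}{8} - 3) - 18}{7 - \frac{41}{8}} - 157}{3} = 9 + \frac{\frac{\left(-1\right) \left(- \frac{41}{8}\right) - 18}{7 - \frac{41}{8}} - 157}{3} = 9 + \frac{\frac{\frac{41}{8} - 18}{\frac{15}{8}} - 157}{3} = 9 + \frac{\frac{8}{15} \left(- \frac{103}{8}\right) - 157}{3} = 9 + \frac{- \frac{103}{15} - 157}{3} = 9 + \frac{1}{3} \left(- \frac{2458}{15}\right) = 9 - \frac{2458}{45} = - \frac{2053}{45} \approx -45.622$)
$D^{2} = \left(- \frac{2053}{45}\right)^{2} = \frac{4214809}{2025}$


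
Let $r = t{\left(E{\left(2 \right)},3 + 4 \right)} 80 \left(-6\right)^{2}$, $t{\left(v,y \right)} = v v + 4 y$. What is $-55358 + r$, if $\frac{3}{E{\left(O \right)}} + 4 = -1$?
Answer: $\frac{131594}{5} \approx 26319.0$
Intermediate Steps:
$E{\left(O \right)} = - \frac{3}{5}$ ($E{\left(O \right)} = \frac{3}{-4 - 1} = \frac{3}{-5} = 3 \left(- \frac{1}{5}\right) = - \frac{3}{5}$)
$t{\left(v,y \right)} = v^{2} + 4 y$
$r = \frac{408384}{5}$ ($r = \left(\left(- \frac{3}{5}\right)^{2} + 4 \left(3 + 4\right)\right) 80 \left(-6\right)^{2} = \left(\frac{9}{25} + 4 \cdot 7\right) 80 \cdot 36 = \left(\frac{9}{25} + 28\right) 80 \cdot 36 = \frac{709}{25} \cdot 80 \cdot 36 = \frac{11344}{5} \cdot 36 = \frac{408384}{5} \approx 81677.0$)
$-55358 + r = -55358 + \frac{408384}{5} = \frac{131594}{5}$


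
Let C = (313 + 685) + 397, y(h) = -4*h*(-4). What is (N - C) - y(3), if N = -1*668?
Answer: -2111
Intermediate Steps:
y(h) = 16*h
N = -668
C = 1395 (C = 998 + 397 = 1395)
(N - C) - y(3) = (-668 - 1*1395) - 16*3 = (-668 - 1395) - 1*48 = -2063 - 48 = -2111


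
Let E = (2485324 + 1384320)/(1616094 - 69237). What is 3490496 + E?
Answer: 5399302040716/1546857 ≈ 3.4905e+6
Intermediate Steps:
E = 3869644/1546857 ≈ 2.5016
3490496 + E = 3490496 + 3869644/1546857 = 5399302040716/1546857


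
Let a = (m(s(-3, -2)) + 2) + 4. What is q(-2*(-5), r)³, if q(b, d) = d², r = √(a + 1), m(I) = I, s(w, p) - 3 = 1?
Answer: 1331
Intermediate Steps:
s(w, p) = 4 (s(w, p) = 3 + 1 = 4)
a = 10 (a = (4 + 2) + 4 = 6 + 4 = 10)
r = √11 (r = √(10 + 1) = √11 ≈ 3.3166)
q(-2*(-5), r)³ = ((√11)²)³ = 11³ = 1331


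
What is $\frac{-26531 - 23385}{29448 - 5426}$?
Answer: $- \frac{24958}{12011} \approx -2.0779$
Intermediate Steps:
$\frac{-26531 - 23385}{29448 - 5426} = - \frac{49916}{24022} = \left(-49916\right) \frac{1}{24022} = - \frac{24958}{12011}$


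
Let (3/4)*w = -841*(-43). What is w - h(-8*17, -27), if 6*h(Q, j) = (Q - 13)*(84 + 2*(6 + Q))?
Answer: 131540/3 ≈ 43847.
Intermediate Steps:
w = 144652/3 (w = 4*(-841*(-43))/3 = (4/3)*36163 = 144652/3 ≈ 48217.)
h(Q, j) = (-13 + Q)*(96 + 2*Q)/6 (h(Q, j) = ((Q - 13)*(84 + 2*(6 + Q)))/6 = ((-13 + Q)*(84 + (12 + 2*Q)))/6 = ((-13 + Q)*(96 + 2*Q))/6 = (-13 + Q)*(96 + 2*Q)/6)
w - h(-8*17, -27) = 144652/3 - (-208 + (-8*17)²/3 + 35*(-8*17)/3) = 144652/3 - (-208 + (⅓)*(-136)² + (35/3)*(-136)) = 144652/3 - (-208 + (⅓)*18496 - 4760/3) = 144652/3 - (-208 + 18496/3 - 4760/3) = 144652/3 - 1*13112/3 = 144652/3 - 13112/3 = 131540/3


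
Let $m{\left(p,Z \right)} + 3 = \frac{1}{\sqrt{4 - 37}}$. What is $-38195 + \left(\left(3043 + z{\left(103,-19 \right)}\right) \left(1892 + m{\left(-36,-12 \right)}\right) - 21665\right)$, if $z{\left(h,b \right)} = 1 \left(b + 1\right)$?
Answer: $5654365 - \frac{275 i \sqrt{33}}{3} \approx 5.6544 \cdot 10^{6} - 526.58 i$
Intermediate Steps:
$z{\left(h,b \right)} = 1 + b$ ($z{\left(h,b \right)} = 1 \left(1 + b\right) = 1 + b$)
$m{\left(p,Z \right)} = -3 - \frac{i \sqrt{33}}{33}$ ($m{\left(p,Z \right)} = -3 + \frac{1}{\sqrt{4 - 37}} = -3 + \frac{1}{\sqrt{-33}} = -3 + \frac{1}{i \sqrt{33}} = -3 - \frac{i \sqrt{33}}{33}$)
$-38195 + \left(\left(3043 + z{\left(103,-19 \right)}\right) \left(1892 + m{\left(-36,-12 \right)}\right) - 21665\right) = -38195 + \left(\left(3043 + \left(1 - 19\right)\right) \left(1892 - \left(3 + \frac{i \sqrt{33}}{33}\right)\right) - 21665\right) = -38195 - \left(21665 - \left(3043 - 18\right) \left(1889 - \frac{i \sqrt{33}}{33}\right)\right) = -38195 - \left(21665 - 3025 \left(1889 - \frac{i \sqrt{33}}{33}\right)\right) = -38195 + \left(\left(5714225 - \frac{275 i \sqrt{33}}{3}\right) - 21665\right) = -38195 + \left(5692560 - \frac{275 i \sqrt{33}}{3}\right) = 5654365 - \frac{275 i \sqrt{33}}{3}$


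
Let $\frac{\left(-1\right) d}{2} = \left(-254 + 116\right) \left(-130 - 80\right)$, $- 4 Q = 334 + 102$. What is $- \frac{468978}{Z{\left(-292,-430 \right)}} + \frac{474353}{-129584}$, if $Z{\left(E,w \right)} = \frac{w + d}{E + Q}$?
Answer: $- \frac{12198643788811}{3783204880} \approx -3224.4$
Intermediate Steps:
$Q = -109$ ($Q = - \frac{334 + 102}{4} = \left(- \frac{1}{4}\right) 436 = -109$)
$d = -57960$ ($d = - 2 \left(-254 + 116\right) \left(-130 - 80\right) = - 2 \left(\left(-138\right) \left(-210\right)\right) = \left(-2\right) 28980 = -57960$)
$Z{\left(E,w \right)} = \frac{-57960 + w}{-109 + E}$ ($Z{\left(E,w \right)} = \frac{w - 57960}{E - 109} = \frac{-57960 + w}{-109 + E}$)
$- \frac{468978}{Z{\left(-292,-430 \right)}} + \frac{474353}{-129584} = - \frac{468978}{\frac{1}{-109 - 292} \left(-57960 - 430\right)} + \frac{474353}{-129584} = - \frac{468978}{\frac{1}{-401} \left(-58390\right)} + 474353 \left(- \frac{1}{129584}\right) = - \frac{468978}{\left(- \frac{1}{401}\right) \left(-58390\right)} - \frac{474353}{129584} = - \frac{468978}{\frac{58390}{401}} - \frac{474353}{129584} = \left(-468978\right) \frac{401}{58390} - \frac{474353}{129584} = - \frac{94030089}{29195} - \frac{474353}{129584} = - \frac{12198643788811}{3783204880}$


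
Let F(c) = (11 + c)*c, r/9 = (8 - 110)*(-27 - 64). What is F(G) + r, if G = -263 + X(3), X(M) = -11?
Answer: 155600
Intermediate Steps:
r = 83538 (r = 9*((8 - 110)*(-27 - 64)) = 9*(-102*(-91)) = 9*9282 = 83538)
G = -274 (G = -263 - 11 = -274)
F(c) = c*(11 + c)
F(G) + r = -274*(11 - 274) + 83538 = -274*(-263) + 83538 = 72062 + 83538 = 155600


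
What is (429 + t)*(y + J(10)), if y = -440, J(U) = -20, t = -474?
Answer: 20700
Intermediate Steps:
(429 + t)*(y + J(10)) = (429 - 474)*(-440 - 20) = -45*(-460) = 20700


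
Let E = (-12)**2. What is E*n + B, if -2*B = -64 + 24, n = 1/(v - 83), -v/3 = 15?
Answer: 151/8 ≈ 18.875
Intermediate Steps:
v = -45 (v = -3*15 = -45)
E = 144
n = -1/128 (n = 1/(-45 - 83) = 1/(-128) = -1/128 ≈ -0.0078125)
B = 20 (B = -(-64 + 24)/2 = -1/2*(-40) = 20)
E*n + B = 144*(-1/128) + 20 = -9/8 + 20 = 151/8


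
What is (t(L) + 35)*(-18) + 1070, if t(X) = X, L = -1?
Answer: 458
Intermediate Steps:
(t(L) + 35)*(-18) + 1070 = (-1 + 35)*(-18) + 1070 = 34*(-18) + 1070 = -612 + 1070 = 458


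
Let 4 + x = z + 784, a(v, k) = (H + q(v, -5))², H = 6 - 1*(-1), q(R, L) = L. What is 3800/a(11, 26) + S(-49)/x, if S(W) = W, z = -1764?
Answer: 934849/984 ≈ 950.05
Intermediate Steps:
H = 7 (H = 6 + 1 = 7)
a(v, k) = 4 (a(v, k) = (7 - 5)² = 2² = 4)
x = -984 (x = -4 + (-1764 + 784) = -4 - 980 = -984)
3800/a(11, 26) + S(-49)/x = 3800/4 - 49/(-984) = 3800*(¼) - 49*(-1/984) = 950 + 49/984 = 934849/984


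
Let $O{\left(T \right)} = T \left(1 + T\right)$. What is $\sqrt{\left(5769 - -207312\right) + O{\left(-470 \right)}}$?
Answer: $\sqrt{433511} \approx 658.42$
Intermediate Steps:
$\sqrt{\left(5769 - -207312\right) + O{\left(-470 \right)}} = \sqrt{\left(5769 - -207312\right) - 470 \left(1 - 470\right)} = \sqrt{\left(5769 + 207312\right) - -220430} = \sqrt{213081 + 220430} = \sqrt{433511}$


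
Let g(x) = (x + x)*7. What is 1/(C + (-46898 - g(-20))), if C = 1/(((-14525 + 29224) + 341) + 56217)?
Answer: -71257/3321858825 ≈ -2.1451e-5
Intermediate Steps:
g(x) = 14*x (g(x) = (2*x)*7 = 14*x)
C = 1/71257 (C = 1/((14699 + 341) + 56217) = 1/(15040 + 56217) = 1/71257 ≈ 1.4034e-5)
1/(C + (-46898 - g(-20))) = 1/(1/71257 + (-46898 - 14*(-20))) = 1/(1/71257 + (-46898 - 1*(-280))) = 1/(1/71257 + (-46898 + 280)) = 1/(1/71257 - 46618) = 1/(-3321858825/71257) = -71257/3321858825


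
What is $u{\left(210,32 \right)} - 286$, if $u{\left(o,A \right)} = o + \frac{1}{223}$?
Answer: $- \frac{16947}{223} \approx -75.995$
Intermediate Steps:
$u{\left(o,A \right)} = \frac{1}{223} + o$ ($u{\left(o,A \right)} = o + \frac{1}{223} = \frac{1}{223} + o$)
$u{\left(210,32 \right)} - 286 = \left(\frac{1}{223} + 210\right) - 286 = \frac{46831}{223} - 286 = - \frac{16947}{223}$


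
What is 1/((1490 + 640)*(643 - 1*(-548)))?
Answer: 1/2536830 ≈ 3.9419e-7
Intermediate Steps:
1/((1490 + 640)*(643 - 1*(-548))) = 1/(2130*(643 + 548)) = 1/(2130*1191) = 1/2536830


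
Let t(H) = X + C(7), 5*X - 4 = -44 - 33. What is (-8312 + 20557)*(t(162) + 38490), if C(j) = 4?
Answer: 471180253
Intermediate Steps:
X = -73/5 (X = ⅘ + (-44 - 33)/5 = ⅘ + (⅕)*(-77) = ⅘ - 77/5 = -73/5 ≈ -14.600)
t(H) = -53/5 (t(H) = -73/5 + 4 = -53/5)
(-8312 + 20557)*(t(162) + 38490) = (-8312 + 20557)*(-53/5 + 38490) = 12245*(192397/5) = 471180253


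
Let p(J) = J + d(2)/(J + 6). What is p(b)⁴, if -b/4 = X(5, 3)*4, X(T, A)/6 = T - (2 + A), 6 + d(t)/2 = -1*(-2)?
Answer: 256/81 ≈ 3.1605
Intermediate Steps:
d(t) = -8 (d(t) = -12 + 2*(-1*(-2)) = -12 + 2*2 = -12 + 4 = -8)
X(T, A) = -12 - 6*A + 6*T (X(T, A) = 6*(T - (2 + A)) = 6*(T + (-2 - A)) = 6*(-2 + T - A) = -12 - 6*A + 6*T)
b = 0 (b = -4*(-12 - 6*3 + 6*5)*4 = -4*(-12 - 18 + 30)*4 = -0*4 = -4*0 = 0)
p(J) = J - 8/(6 + J) (p(J) = J - 8/(J + 6) = J - 8/(6 + J))
p(b)⁴ = ((-8 + 0² + 6*0)/(6 + 0))⁴ = ((-8 + 0 + 0)/6)⁴ = ((⅙)*(-8))⁴ = (-4/3)⁴ = 256/81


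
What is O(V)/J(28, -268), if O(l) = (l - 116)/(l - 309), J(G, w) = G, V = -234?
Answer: 25/1086 ≈ 0.023020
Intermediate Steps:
O(l) = (-116 + l)/(-309 + l)
O(V)/J(28, -268) = ((-116 - 234)/(-309 - 234))/28 = (-350/(-543))*(1/28) = -1/543*(-350)*(1/28) = (350/543)*(1/28) = 25/1086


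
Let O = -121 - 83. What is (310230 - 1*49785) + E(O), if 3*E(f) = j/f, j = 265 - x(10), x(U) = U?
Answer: 3125335/12 ≈ 2.6044e+5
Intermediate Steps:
O = -204
j = 255 (j = 265 - 1*10 = 265 - 10 = 255)
E(f) = 85/f (E(f) = (255/f)/3 = 85/f)
(310230 - 1*49785) + E(O) = (310230 - 1*49785) + 85/(-204) = (310230 - 49785) + 85*(-1/204) = 260445 - 5/12 = 3125335/12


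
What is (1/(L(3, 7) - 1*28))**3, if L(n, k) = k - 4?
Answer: -1/15625 ≈ -6.4000e-5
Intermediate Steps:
L(n, k) = -4 + k
(1/(L(3, 7) - 1*28))**3 = (1/((-4 + 7) - 1*28))**3 = (1/(3 - 28))**3 = (1/(-25))**3 = (-1/25)**3 = -1/15625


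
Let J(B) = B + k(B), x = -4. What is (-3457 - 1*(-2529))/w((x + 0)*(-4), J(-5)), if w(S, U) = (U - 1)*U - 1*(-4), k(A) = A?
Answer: -464/57 ≈ -8.1404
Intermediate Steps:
J(B) = 2*B (J(B) = B + B = 2*B)
w(S, U) = 4 + U*(-1 + U) (w(S, U) = (-1 + U)*U + 4 = U*(-1 + U) + 4 = 4 + U*(-1 + U))
(-3457 - 1*(-2529))/w((x + 0)*(-4), J(-5)) = (-3457 - 1*(-2529))/(4 + (2*(-5))**2 - 2*(-5)) = (-3457 + 2529)/(4 + (-10)**2 - 1*(-10)) = -928/(4 + 100 + 10) = -928/114 = -928*1/114 = -464/57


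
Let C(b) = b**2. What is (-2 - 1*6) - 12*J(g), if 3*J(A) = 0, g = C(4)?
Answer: -8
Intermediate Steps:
g = 16 (g = 4**2 = 16)
J(A) = 0 (J(A) = (1/3)*0 = 0)
(-2 - 1*6) - 12*J(g) = (-2 - 1*6) - 12*0 = (-2 - 6) + 0 = -8 + 0 = -8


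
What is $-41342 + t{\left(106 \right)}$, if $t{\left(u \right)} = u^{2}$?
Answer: $-30106$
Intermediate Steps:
$-41342 + t{\left(106 \right)} = -41342 + 106^{2} = -41342 + 11236 = -30106$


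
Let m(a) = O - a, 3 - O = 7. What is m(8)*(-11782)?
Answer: 141384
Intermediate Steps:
O = -4 (O = 3 - 1*7 = 3 - 7 = -4)
m(a) = -4 - a
m(8)*(-11782) = (-4 - 1*8)*(-11782) = (-4 - 8)*(-11782) = -12*(-11782) = 141384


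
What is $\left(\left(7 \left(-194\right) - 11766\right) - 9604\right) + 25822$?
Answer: $3094$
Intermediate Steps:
$\left(\left(7 \left(-194\right) - 11766\right) - 9604\right) + 25822 = \left(\left(-1358 - 11766\right) - 9604\right) + 25822 = \left(-13124 - 9604\right) + 25822 = -22728 + 25822 = 3094$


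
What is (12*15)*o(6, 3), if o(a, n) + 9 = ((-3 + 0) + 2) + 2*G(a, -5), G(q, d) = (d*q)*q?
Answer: -66600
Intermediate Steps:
G(q, d) = d*q²
o(a, n) = -10 - 10*a² (o(a, n) = -9 + (((-3 + 0) + 2) + 2*(-5*a²)) = -9 + ((-3 + 2) - 10*a²) = -9 + (-1 - 10*a²) = -10 - 10*a²)
(12*15)*o(6, 3) = (12*15)*(-10 - 10*6²) = 180*(-10 - 10*36) = 180*(-10 - 360) = 180*(-370) = -66600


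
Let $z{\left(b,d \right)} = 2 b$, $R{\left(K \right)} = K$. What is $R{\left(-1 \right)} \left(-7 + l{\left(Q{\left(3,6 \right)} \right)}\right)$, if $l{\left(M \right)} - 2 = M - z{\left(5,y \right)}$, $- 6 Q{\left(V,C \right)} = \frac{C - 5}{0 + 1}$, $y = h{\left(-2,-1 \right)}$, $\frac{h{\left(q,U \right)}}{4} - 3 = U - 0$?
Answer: $\frac{91}{6} \approx 15.167$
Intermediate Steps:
$h{\left(q,U \right)} = 12 + 4 U$ ($h{\left(q,U \right)} = 12 + 4 \left(U - 0\right) = 12 + 4 \left(U + 0\right) = 12 + 4 U$)
$y = 8$ ($y = 12 + 4 \left(-1\right) = 12 - 4 = 8$)
$Q{\left(V,C \right)} = \frac{5}{6} - \frac{C}{6}$ ($Q{\left(V,C \right)} = - \frac{\left(C - 5\right) \frac{1}{0 + 1}}{6} = - \frac{\left(-5 + C\right) 1^{-1}}{6} = - \frac{\left(-5 + C\right) 1}{6} = - \frac{-5 + C}{6} = \frac{5}{6} - \frac{C}{6}$)
$l{\left(M \right)} = -8 + M$ ($l{\left(M \right)} = 2 + \left(M - 2 \cdot 5\right) = 2 + \left(M - 10\right) = 2 + \left(-10 + M\right) = -8 + M$)
$R{\left(-1 \right)} \left(-7 + l{\left(Q{\left(3,6 \right)} \right)}\right) = - (-7 + \left(-8 + \left(\frac{5}{6} - 1\right)\right)) = - (-7 - \frac{49}{6}) = \left(-1\right) \left(- \frac{91}{6}\right) = \frac{91}{6}$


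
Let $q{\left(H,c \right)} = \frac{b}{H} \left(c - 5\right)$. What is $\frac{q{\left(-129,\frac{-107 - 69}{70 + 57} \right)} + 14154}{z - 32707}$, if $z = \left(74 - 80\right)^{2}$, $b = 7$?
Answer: $- \frac{231890659}{535248993} \approx -0.43324$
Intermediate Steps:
$z = 36$ ($z = \left(-6\right)^{2} = 36$)
$q{\left(H,c \right)} = \frac{7 \left(-5 + c\right)}{H}$ ($q{\left(H,c \right)} = \frac{7}{H} \left(c - 5\right) = \frac{7}{H} \left(-5 + c\right) = \frac{7 \left(-5 + c\right)}{H}$)
$\frac{q{\left(-129,\frac{-107 - 69}{70 + 57} \right)} + 14154}{z - 32707} = \frac{\frac{7 \left(-5 + \frac{-107 - 69}{70 + 57}\right)}{-129} + 14154}{36 - 32707} = \frac{7 \left(- \frac{1}{129}\right) \left(-5 - \frac{176}{127}\right) + 14154}{-32671} = \left(7 \left(- \frac{1}{129}\right) \left(-5 - \frac{176}{127}\right) + 14154\right) \left(- \frac{1}{32671}\right) = \left(7 \left(- \frac{1}{129}\right) \left(- \frac{811}{127}\right) + 14154\right) \left(- \frac{1}{32671}\right) = \left(\frac{5677}{16383} + 14154\right) \left(- \frac{1}{32671}\right) = \frac{231890659}{16383} \left(- \frac{1}{32671}\right) = - \frac{231890659}{535248993}$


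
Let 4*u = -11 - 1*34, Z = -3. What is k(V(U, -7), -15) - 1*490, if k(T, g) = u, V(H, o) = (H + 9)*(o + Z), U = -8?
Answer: -2005/4 ≈ -501.25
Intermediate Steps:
V(H, o) = (-3 + o)*(9 + H) (V(H, o) = (H + 9)*(o - 3) = (9 + H)*(-3 + o) = (-3 + o)*(9 + H))
u = -45/4 (u = (-11 - 1*34)/4 = (-11 - 34)/4 = (1/4)*(-45) = -45/4 ≈ -11.250)
k(T, g) = -45/4
k(V(U, -7), -15) - 1*490 = -45/4 - 1*490 = -45/4 - 490 = -2005/4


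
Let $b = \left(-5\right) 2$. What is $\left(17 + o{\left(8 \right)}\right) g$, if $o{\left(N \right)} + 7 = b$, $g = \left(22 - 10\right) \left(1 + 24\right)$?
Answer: $0$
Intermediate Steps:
$b = -10$
$g = 300$ ($g = 12 \cdot 25 = 300$)
$o{\left(N \right)} = -17$ ($o{\left(N \right)} = -7 - 10 = -17$)
$\left(17 + o{\left(8 \right)}\right) g = \left(17 - 17\right) 300 = 0 \cdot 300 = 0$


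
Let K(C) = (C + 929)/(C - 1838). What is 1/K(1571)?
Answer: -267/2500 ≈ -0.10680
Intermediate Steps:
K(C) = (929 + C)/(-1838 + C)
1/K(1571) = 1/((929 + 1571)/(-1838 + 1571)) = 1/(2500/(-267)) = 1/(-1/267*2500) = 1/(-2500/267) = -267/2500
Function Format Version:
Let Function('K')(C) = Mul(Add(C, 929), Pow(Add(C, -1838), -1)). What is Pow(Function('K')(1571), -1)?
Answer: Rational(-267, 2500) ≈ -0.10680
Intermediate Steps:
Function('K')(C) = Mul(Pow(Add(-1838, C), -1), Add(929, C)) (Function('K')(C) = Mul(Add(929, C), Pow(Add(-1838, C), -1)) = Mul(Pow(Add(-1838, C), -1), Add(929, C)))
Pow(Function('K')(1571), -1) = Pow(Mul(Pow(Add(-1838, 1571), -1), Add(929, 1571)), -1) = Pow(Mul(Pow(-267, -1), 2500), -1) = Pow(Mul(Rational(-1, 267), 2500), -1) = Pow(Rational(-2500, 267), -1) = Rational(-267, 2500)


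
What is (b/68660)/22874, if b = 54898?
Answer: 27449/785264420 ≈ 3.4955e-5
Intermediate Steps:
(b/68660)/22874 = (54898/68660)/22874 = (54898*(1/68660))*(1/22874) = (27449/34330)*(1/22874) = 27449/785264420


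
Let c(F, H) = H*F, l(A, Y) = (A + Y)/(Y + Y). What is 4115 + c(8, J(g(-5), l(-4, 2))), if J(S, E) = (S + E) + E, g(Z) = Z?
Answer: 4067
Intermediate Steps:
l(A, Y) = (A + Y)/(2*Y) (l(A, Y) = (A + Y)/((2*Y)) = (A + Y)*(1/(2*Y)) = (A + Y)/(2*Y))
J(S, E) = S + 2*E (J(S, E) = (E + S) + E = S + 2*E)
c(F, H) = F*H
4115 + c(8, J(g(-5), l(-4, 2))) = 4115 + 8*(-5 + 2*((½)*(-4 + 2)/2)) = 4115 + 8*(-5 + 2*((½)*(½)*(-2))) = 4115 + 8*(-5 + 2*(-½)) = 4115 + 8*(-5 - 1) = 4115 + 8*(-6) = 4115 - 48 = 4067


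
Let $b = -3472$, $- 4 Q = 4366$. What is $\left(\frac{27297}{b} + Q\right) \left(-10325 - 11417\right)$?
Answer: $\frac{5927777705}{248} \approx 2.3902 \cdot 10^{7}$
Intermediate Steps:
$Q = - \frac{2183}{2}$ ($Q = \left(- \frac{1}{4}\right) 4366 = - \frac{2183}{2} \approx -1091.5$)
$\left(\frac{27297}{b} + Q\right) \left(-10325 - 11417\right) = \left(\frac{27297}{-3472} - \frac{2183}{2}\right) \left(-10325 - 11417\right) = \left(27297 \left(- \frac{1}{3472}\right) - \frac{2183}{2}\right) \left(-21742\right) = \left(- \frac{27297}{3472} - \frac{2183}{2}\right) \left(-21742\right) = \left(- \frac{3816985}{3472}\right) \left(-21742\right) = \frac{5927777705}{248}$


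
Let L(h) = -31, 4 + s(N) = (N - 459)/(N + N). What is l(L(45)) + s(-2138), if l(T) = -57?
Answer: -258239/4276 ≈ -60.393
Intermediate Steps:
s(N) = -4 + (-459 + N)/(2*N) (s(N) = -4 + (N - 459)/(N + N) = -4 + (-459 + N)/((2*N)) = -4 + (-459 + N)*(1/(2*N)) = -4 + (-459 + N)/(2*N))
l(L(45)) + s(-2138) = -57 + (½)*(-459 - 7*(-2138))/(-2138) = -57 + (½)*(-1/2138)*(-459 + 14966) = -57 + (½)*(-1/2138)*14507 = -57 - 14507/4276 = -258239/4276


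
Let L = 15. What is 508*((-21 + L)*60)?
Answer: -182880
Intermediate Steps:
508*((-21 + L)*60) = 508*((-21 + 15)*60) = 508*(-6*60) = 508*(-360) = -182880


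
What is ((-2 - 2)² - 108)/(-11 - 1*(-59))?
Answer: -23/12 ≈ -1.9167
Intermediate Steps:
((-2 - 2)² - 108)/(-11 - 1*(-59)) = ((-4)² - 108)/(-11 + 59) = (16 - 108)/48 = (1/48)*(-92) = -23/12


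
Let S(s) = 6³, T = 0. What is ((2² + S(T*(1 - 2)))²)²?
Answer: 2342560000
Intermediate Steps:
S(s) = 216
((2² + S(T*(1 - 2)))²)² = ((2² + 216)²)² = ((4 + 216)²)² = (220²)² = 48400² = 2342560000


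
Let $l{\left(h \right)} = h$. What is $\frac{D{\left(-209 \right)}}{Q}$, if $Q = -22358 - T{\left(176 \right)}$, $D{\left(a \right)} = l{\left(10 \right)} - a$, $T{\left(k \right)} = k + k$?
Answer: $- \frac{73}{7570} \approx -0.0096433$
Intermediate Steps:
$T{\left(k \right)} = 2 k$
$D{\left(a \right)} = 10 - a$
$Q = -22710$ ($Q = -22358 - 2 \cdot 176 = -22358 - 352 = -22710$)
$\frac{D{\left(-209 \right)}}{Q} = \frac{10 - -209}{-22710} = \left(10 + 209\right) \left(- \frac{1}{22710}\right) = 219 \left(- \frac{1}{22710}\right) = - \frac{73}{7570}$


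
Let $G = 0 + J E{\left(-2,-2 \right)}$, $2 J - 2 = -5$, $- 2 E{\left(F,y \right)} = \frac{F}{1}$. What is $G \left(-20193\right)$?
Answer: $\frac{60579}{2} \approx 30290.0$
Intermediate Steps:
$E{\left(F,y \right)} = - \frac{F}{2}$ ($E{\left(F,y \right)} = - \frac{F 1^{-1}}{2} = - \frac{F 1}{2} = - \frac{F}{2}$)
$J = - \frac{3}{2}$ ($J = 1 + \frac{1}{2} \left(-5\right) = 1 - \frac{5}{2} = - \frac{3}{2} \approx -1.5$)
$G = - \frac{3}{2}$ ($G = 0 - \frac{3 \left(\left(- \frac{1}{2}\right) \left(-2\right)\right)}{2} = 0 - \frac{3}{2} = - \frac{3}{2} \approx -1.5$)
$G \left(-20193\right) = \left(- \frac{3}{2}\right) \left(-20193\right) = \frac{60579}{2}$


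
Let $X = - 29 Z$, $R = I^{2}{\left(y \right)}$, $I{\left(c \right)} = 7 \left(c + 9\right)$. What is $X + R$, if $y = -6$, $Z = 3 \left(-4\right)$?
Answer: $789$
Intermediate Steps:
$Z = -12$
$I{\left(c \right)} = 63 + 7 c$ ($I{\left(c \right)} = 7 \left(9 + c\right) = 63 + 7 c$)
$R = 441$ ($R = \left(63 + 7 \left(-6\right)\right)^{2} = \left(63 - 42\right)^{2} = 21^{2} = 441$)
$X = 348$ ($X = \left(-29\right) \left(-12\right) = 348$)
$X + R = 348 + 441 = 789$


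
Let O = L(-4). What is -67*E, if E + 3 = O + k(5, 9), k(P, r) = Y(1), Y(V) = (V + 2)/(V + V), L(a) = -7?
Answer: 1139/2 ≈ 569.50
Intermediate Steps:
O = -7
Y(V) = (2 + V)/(2*V) (Y(V) = (2 + V)/((2*V)) = (2 + V)*(1/(2*V)) = (2 + V)/(2*V))
k(P, r) = 3/2 (k(P, r) = (½)*(2 + 1)/1 = (½)*1*3 = 3/2)
E = -17/2 (E = -3 + (-7 + 3/2) = -3 - 11/2 = -17/2 ≈ -8.5000)
-67*E = -67*(-17/2) = 1139/2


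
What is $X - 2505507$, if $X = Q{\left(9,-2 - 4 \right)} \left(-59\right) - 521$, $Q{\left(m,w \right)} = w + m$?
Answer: $-2506205$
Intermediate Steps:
$Q{\left(m,w \right)} = m + w$
$X = -698$ ($X = \left(9 - 6\right) \left(-59\right) - 521 = 3 \left(-59\right) - 521 = -177 - 521 = -698$)
$X - 2505507 = -698 - 2505507 = -2506205$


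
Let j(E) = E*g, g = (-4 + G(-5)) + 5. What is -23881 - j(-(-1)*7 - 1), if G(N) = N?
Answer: -23857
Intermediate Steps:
g = -4 (g = (-4 - 5) + 5 = -9 + 5 = -4)
j(E) = -4*E (j(E) = E*(-4) = -4*E)
-23881 - j(-(-1)*7 - 1) = -23881 - (-4)*(-(-1)*7 - 1) = -23881 - (-4)*(-1*(-7) - 1) = -23881 - (-4)*(7 - 1) = -23881 - (-4)*6 = -23881 - 1*(-24) = -23881 + 24 = -23857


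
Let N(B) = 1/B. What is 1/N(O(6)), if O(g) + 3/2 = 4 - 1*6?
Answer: -7/2 ≈ -3.5000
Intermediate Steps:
O(g) = -7/2 (O(g) = -3/2 + (4 - 1*6) = -3/2 + (4 - 6) = -3/2 - 2 = -7/2)
1/N(O(6)) = 1/(1/(-7/2)) = 1/(-2/7) = -7/2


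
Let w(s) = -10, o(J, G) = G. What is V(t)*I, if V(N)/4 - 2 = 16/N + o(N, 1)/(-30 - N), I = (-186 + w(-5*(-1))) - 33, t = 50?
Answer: -211367/100 ≈ -2113.7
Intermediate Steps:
I = -229 (I = (-186 - 10) - 33 = -196 - 33 = -229)
V(N) = 8 + 4/(-30 - N) + 64/N (V(N) = 8 + 4*(16/N + 1/(-30 - N)) = 8 + 4*(1/(-30 - N) + 16/N) = 8 + (4/(-30 - N) + 64/N) = 8 + 4/(-30 - N) + 64/N)
V(t)*I = (4*(480 + 2*50² + 75*50)/(50*(30 + 50)))*(-229) = (4*(1/50)*(480 + 2*2500 + 3750)/80)*(-229) = (4*(1/50)*(1/80)*(480 + 5000 + 3750))*(-229) = (4*(1/50)*(1/80)*9230)*(-229) = (923/100)*(-229) = -211367/100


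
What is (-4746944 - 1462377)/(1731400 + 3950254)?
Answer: -6209321/5681654 ≈ -1.0929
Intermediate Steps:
(-4746944 - 1462377)/(1731400 + 3950254) = -6209321/5681654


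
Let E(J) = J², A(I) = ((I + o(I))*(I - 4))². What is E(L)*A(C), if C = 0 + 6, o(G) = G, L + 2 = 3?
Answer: 576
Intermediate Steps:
L = 1 (L = -2 + 3 = 1)
C = 6
A(I) = 4*I²*(-4 + I)² (A(I) = ((I + I)*(I - 4))² = ((2*I)*(-4 + I))² = (2*I*(-4 + I))² = 4*I²*(-4 + I)²)
E(L)*A(C) = 1²*(4*6²*(-4 + 6)²) = 1*(4*36*2²) = 1*(4*36*4) = 1*576 = 576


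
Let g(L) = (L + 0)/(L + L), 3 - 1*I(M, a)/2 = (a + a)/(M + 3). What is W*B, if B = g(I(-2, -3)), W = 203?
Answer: 203/2 ≈ 101.50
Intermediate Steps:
I(M, a) = 6 - 4*a/(3 + M) (I(M, a) = 6 - 2*(a + a)/(M + 3) = 6 - 2*2*a/(3 + M) = 6 - 4*a/(3 + M))
g(L) = 1/2 (g(L) = L/((2*L)) = L*(1/(2*L)) = 1/2)
B = 1/2 ≈ 0.50000
W*B = 203*(1/2) = 203/2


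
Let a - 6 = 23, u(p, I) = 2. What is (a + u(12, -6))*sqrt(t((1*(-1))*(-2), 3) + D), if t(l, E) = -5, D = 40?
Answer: 31*sqrt(35) ≈ 183.40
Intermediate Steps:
a = 29 (a = 6 + 23 = 29)
(a + u(12, -6))*sqrt(t((1*(-1))*(-2), 3) + D) = (29 + 2)*sqrt(-5 + 40) = 31*sqrt(35)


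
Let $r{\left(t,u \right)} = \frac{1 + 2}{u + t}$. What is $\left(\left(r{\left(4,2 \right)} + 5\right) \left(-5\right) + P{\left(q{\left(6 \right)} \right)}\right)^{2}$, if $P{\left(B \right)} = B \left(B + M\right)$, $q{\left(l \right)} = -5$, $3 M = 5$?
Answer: $\frac{4225}{36} \approx 117.36$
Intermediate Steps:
$M = \frac{5}{3}$ ($M = \frac{1}{3} \cdot 5 = \frac{5}{3} \approx 1.6667$)
$r{\left(t,u \right)} = \frac{3}{t + u}$
$P{\left(B \right)} = B \left(\frac{5}{3} + B\right)$ ($P{\left(B \right)} = B \left(B + \frac{5}{3}\right) = B \left(\frac{5}{3} + B\right)$)
$\left(\left(r{\left(4,2 \right)} + 5\right) \left(-5\right) + P{\left(q{\left(6 \right)} \right)}\right)^{2} = \left(\left(\frac{3}{4 + 2} + 5\right) \left(-5\right) + \frac{1}{3} \left(-5\right) \left(5 + 3 \left(-5\right)\right)\right)^{2} = \left(\left(\frac{3}{6} + 5\right) \left(-5\right) + \frac{1}{3} \left(-5\right) \left(5 - 15\right)\right)^{2} = \left(\left(3 \cdot \frac{1}{6} + 5\right) \left(-5\right) + \frac{1}{3} \left(-5\right) \left(-10\right)\right)^{2} = \left(\left(\frac{1}{2} + 5\right) \left(-5\right) + \frac{50}{3}\right)^{2} = \left(\frac{11}{2} \left(-5\right) + \frac{50}{3}\right)^{2} = \left(- \frac{55}{2} + \frac{50}{3}\right)^{2} = \left(- \frac{65}{6}\right)^{2} = \frac{4225}{36}$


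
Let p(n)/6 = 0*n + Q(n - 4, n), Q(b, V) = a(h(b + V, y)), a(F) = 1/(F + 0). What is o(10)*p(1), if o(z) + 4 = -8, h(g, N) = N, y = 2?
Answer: -36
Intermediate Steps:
a(F) = 1/F
Q(b, V) = 1/2
o(z) = -12 (o(z) = -4 - 8 = -12)
p(n) = 3 (p(n) = 6*(0*n + 1/2) = 6*(0 + 1/2) = 6*(1/2) = 3)
o(10)*p(1) = -12*3 = -36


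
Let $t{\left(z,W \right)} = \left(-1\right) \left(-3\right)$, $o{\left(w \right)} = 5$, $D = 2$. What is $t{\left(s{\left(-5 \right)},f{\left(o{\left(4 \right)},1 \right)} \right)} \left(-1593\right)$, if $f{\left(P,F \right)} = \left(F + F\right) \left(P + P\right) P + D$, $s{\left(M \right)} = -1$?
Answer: $-4779$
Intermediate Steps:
$f{\left(P,F \right)} = 2 + 4 F P^{2}$ ($f{\left(P,F \right)} = \left(F + F\right) \left(P + P\right) P + 2 = 2 F 2 P P + 2 = 4 F P P + 2 = 4 F P^{2} + 2 = 2 + 4 F P^{2}$)
$t{\left(z,W \right)} = 3$
$t{\left(s{\left(-5 \right)},f{\left(o{\left(4 \right)},1 \right)} \right)} \left(-1593\right) = 3 \left(-1593\right) = -4779$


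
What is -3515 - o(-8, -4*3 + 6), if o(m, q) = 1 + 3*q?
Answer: -3498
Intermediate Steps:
-3515 - o(-8, -4*3 + 6) = -3515 - (1 + 3*(-4*3 + 6)) = -3515 - (1 + 3*(-12 + 6)) = -3515 - (1 + 3*(-6)) = -3515 - (1 - 18) = -3515 - 1*(-17) = -3515 + 17 = -3498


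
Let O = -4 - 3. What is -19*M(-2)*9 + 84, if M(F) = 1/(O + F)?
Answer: 103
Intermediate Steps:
O = -7
M(F) = 1/(-7 + F)
-19*M(-2)*9 + 84 = -19*9/(-7 - 2) + 84 = -19*9/(-9) + 84 = -(-19)*9/9 + 84 = -19*(-1) + 84 = 19 + 84 = 103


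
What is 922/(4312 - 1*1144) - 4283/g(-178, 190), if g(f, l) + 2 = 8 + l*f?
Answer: 1016933/2434608 ≈ 0.41770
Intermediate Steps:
g(f, l) = 6 + f*l (g(f, l) = -2 + (8 + l*f) = -2 + (8 + f*l) = 6 + f*l)
922/(4312 - 1*1144) - 4283/g(-178, 190) = 922/(4312 - 1*1144) - 4283/(6 - 178*190) = 922/(4312 - 1144) - 4283/(6 - 33820) = 922/3168 - 4283/(-33814) = 922*(1/3168) - 4283*(-1/33814) = 461/1584 + 4283/33814 = 1016933/2434608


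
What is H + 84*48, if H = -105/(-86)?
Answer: 346857/86 ≈ 4033.2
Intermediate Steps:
H = 105/86 (H = -105*(-1/86) = 105/86 ≈ 1.2209)
H + 84*48 = 105/86 + 84*48 = 105/86 + 4032 = 346857/86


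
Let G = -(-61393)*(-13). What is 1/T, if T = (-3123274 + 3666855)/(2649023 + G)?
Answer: 1850914/543581 ≈ 3.4050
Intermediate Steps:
G = -798109 (G = -61393*13 = -798109)
T = 543581/1850914 (T = (-3123274 + 3666855)/(2649023 - 798109) = 543581/1850914 ≈ 0.29368)
1/T = 1/(543581/1850914) = 1850914/543581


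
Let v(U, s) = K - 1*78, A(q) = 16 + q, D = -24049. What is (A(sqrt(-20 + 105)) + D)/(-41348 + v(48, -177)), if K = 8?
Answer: 8011/13806 - sqrt(85)/41418 ≈ 0.58003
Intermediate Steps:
v(U, s) = -70 (v(U, s) = 8 - 1*78 = 8 - 78 = -70)
(A(sqrt(-20 + 105)) + D)/(-41348 + v(48, -177)) = ((16 + sqrt(-20 + 105)) - 24049)/(-41348 - 70) = ((16 + sqrt(85)) - 24049)/(-41418) = (-24033 + sqrt(85))*(-1/41418) = 8011/13806 - sqrt(85)/41418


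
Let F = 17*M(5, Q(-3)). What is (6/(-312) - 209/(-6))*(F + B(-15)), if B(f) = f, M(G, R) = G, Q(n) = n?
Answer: 190085/78 ≈ 2437.0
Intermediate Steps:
F = 85 (F = 17*5 = 85)
(6/(-312) - 209/(-6))*(F + B(-15)) = (6/(-312) - 209/(-6))*(85 - 15) = (6*(-1/312) - 209*(-1/6))*70 = (-1/52 + 209/6)*70 = (5431/156)*70 = 190085/78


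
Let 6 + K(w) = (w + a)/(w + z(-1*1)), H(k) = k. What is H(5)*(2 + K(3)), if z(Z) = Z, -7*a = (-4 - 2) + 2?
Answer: -155/14 ≈ -11.071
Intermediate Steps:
a = 4/7 (a = -((-4 - 2) + 2)/7 = -(-6 + 2)/7 = -⅐*(-4) = 4/7 ≈ 0.57143)
K(w) = -6 + (4/7 + w)/(-1 + w) (K(w) = -6 + (w + 4/7)/(w - 1*1) = -6 + (4/7 + w)/(w - 1) = -6 + (4/7 + w)/(-1 + w))
H(5)*(2 + K(3)) = 5*(2 + (46 - 35*3)/(7*(-1 + 3))) = 5*(2 + (⅐)*(46 - 105)/2) = 5*(2 + (⅐)*(½)*(-59)) = 5*(2 - 59/14) = 5*(-31/14) = -155/14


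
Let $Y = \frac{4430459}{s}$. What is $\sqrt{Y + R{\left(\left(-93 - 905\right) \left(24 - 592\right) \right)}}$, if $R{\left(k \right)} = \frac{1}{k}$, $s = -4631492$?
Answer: $\frac{i \sqrt{25756486990299640393607}}{164089130068} \approx 0.97806 i$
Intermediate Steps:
$Y = - \frac{4430459}{4631492}$ ($Y = \frac{4430459}{-4631492} = 4430459 \left(- \frac{1}{4631492}\right) = - \frac{4430459}{4631492} \approx -0.95659$)
$\sqrt{Y + R{\left(\left(-93 - 905\right) \left(24 - 592\right) \right)}} = \sqrt{- \frac{4430459}{4631492} + \frac{1}{\left(-93 - 905\right) \left(24 - 592\right)}} = \sqrt{- \frac{4430459}{4631492} + \frac{1}{\left(-998\right) \left(-568\right)}} = \sqrt{- \frac{4430459}{4631492} + \frac{1}{566864}} = \sqrt{- \frac{627865769771}{656356520272}} = \frac{i \sqrt{25756486990299640393607}}{164089130068}$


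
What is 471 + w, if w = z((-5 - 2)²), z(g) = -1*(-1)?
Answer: 472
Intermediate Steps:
z(g) = 1
w = 1
471 + w = 471 + 1 = 472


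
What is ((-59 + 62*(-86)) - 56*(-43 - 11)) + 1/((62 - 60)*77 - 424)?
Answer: -639091/270 ≈ -2367.0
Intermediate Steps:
((-59 + 62*(-86)) - 56*(-43 - 11)) + 1/((62 - 60)*77 - 424) = ((-59 - 5332) - 56*(-54)) + 1/(2*77 - 424) = (-5391 + 3024) + 1/(154 - 424) = -2367 + 1/(-270) = -2367 - 1/270 = -639091/270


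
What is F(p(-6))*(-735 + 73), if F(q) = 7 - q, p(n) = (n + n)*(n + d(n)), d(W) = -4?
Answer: 74806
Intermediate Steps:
p(n) = 2*n*(-4 + n) (p(n) = (n + n)*(n - 4) = (2*n)*(-4 + n) = 2*n*(-4 + n))
F(p(-6))*(-735 + 73) = (7 - 2*(-6)*(-4 - 6))*(-735 + 73) = (7 - 2*(-6)*(-10))*(-662) = (7 - 1*120)*(-662) = (7 - 120)*(-662) = -113*(-662) = 74806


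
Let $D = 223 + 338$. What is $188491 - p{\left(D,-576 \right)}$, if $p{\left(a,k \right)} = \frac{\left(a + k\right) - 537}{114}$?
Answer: $\frac{3581421}{19} \approx 1.885 \cdot 10^{5}$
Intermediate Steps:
$D = 561$
$p{\left(a,k \right)} = - \frac{179}{38} + \frac{a}{114} + \frac{k}{114}$ ($p{\left(a,k \right)} = \left(-537 + a + k\right) \frac{1}{114} = - \frac{179}{38} + \frac{a}{114} + \frac{k}{114}$)
$188491 - p{\left(D,-576 \right)} = 188491 - \left(- \frac{179}{38} + \frac{1}{114} \cdot 561 + \frac{1}{114} \left(-576\right)\right) = 188491 - \left(- \frac{179}{38} + \frac{187}{38} - \frac{96}{19}\right) = 188491 - - \frac{92}{19} = 188491 + \frac{92}{19} = \frac{3581421}{19}$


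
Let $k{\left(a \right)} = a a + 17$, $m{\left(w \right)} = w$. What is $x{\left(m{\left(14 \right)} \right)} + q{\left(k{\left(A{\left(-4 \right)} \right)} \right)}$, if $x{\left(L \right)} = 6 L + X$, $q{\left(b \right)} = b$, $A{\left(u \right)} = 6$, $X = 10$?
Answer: $147$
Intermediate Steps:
$k{\left(a \right)} = 17 + a^{2}$ ($k{\left(a \right)} = a^{2} + 17 = 17 + a^{2}$)
$x{\left(L \right)} = 10 + 6 L$ ($x{\left(L \right)} = 6 L + 10 = 10 + 6 L$)
$x{\left(m{\left(14 \right)} \right)} + q{\left(k{\left(A{\left(-4 \right)} \right)} \right)} = \left(10 + 6 \cdot 14\right) + \left(17 + 6^{2}\right) = \left(10 + 84\right) + \left(17 + 36\right) = 94 + 53 = 147$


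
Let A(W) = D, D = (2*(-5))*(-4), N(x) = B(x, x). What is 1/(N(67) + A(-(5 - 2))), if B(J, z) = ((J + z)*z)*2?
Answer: 1/17996 ≈ 5.5568e-5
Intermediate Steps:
B(J, z) = 2*z*(J + z) (B(J, z) = (z*(J + z))*2 = 2*z*(J + z))
N(x) = 4*x**2 (N(x) = 2*x*(x + x) = 2*x*(2*x) = 4*x**2)
D = 40 (D = -10*(-4) = 40)
A(W) = 40
1/(N(67) + A(-(5 - 2))) = 1/(4*67**2 + 40) = 1/(4*4489 + 40) = 1/(17956 + 40) = 1/17996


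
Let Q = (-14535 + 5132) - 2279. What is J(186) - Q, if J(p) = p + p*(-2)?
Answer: 11496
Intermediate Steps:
Q = -11682 (Q = -9403 - 2279 = -11682)
J(p) = -p (J(p) = p - 2*p = -p)
J(186) - Q = -1*186 - 1*(-11682) = -186 + 11682 = 11496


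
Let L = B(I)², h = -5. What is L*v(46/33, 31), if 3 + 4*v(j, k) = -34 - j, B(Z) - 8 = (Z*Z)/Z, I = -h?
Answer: -214123/132 ≈ -1622.1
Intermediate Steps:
I = 5 (I = -1*(-5) = 5)
B(Z) = 8 + Z (B(Z) = 8 + (Z*Z)/Z = 8 + Z²/Z = 8 + Z)
v(j, k) = -37/4 - j/4 (v(j, k) = -¾ + (-34 - j)/4 = -¾ + (-17/2 - j/4) = -37/4 - j/4)
L = 169 (L = (8 + 5)² = 13² = 169)
L*v(46/33, 31) = 169*(-37/4 - 23/(2*33)) = 169*(-37/4 - ¼*46/33) = 169*(-37/4 - 23/66) = 169*(-1267/132) = -214123/132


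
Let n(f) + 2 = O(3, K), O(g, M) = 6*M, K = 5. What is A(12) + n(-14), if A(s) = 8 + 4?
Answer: 40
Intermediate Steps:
n(f) = 28 (n(f) = -2 + 6*5 = -2 + 30 = 28)
A(s) = 12
A(12) + n(-14) = 12 + 28 = 40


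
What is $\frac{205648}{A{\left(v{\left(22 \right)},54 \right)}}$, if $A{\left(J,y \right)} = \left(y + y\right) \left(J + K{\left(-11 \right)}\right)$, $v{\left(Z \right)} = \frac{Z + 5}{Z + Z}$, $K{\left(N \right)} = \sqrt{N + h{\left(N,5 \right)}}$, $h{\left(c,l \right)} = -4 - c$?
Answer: $\frac{2262128}{8473} - \frac{199067264 i}{228771} \approx 266.98 - 870.16 i$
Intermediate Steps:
$K{\left(N \right)} = 2 i$ ($K{\left(N \right)} = \sqrt{N - \left(4 + N\right)} = \sqrt{-4} = 2 i$)
$v{\left(Z \right)} = \frac{5 + Z}{2 Z}$
$A{\left(J,y \right)} = 2 y \left(J + 2 i\right)$ ($A{\left(J,y \right)} = \left(y + y\right) \left(J + 2 i\right) = 2 y \left(J + 2 i\right)$)
$\frac{205648}{A{\left(v{\left(22 \right)},54 \right)}} = \frac{205648}{2 \cdot 54 \left(\frac{5 + 22}{2 \cdot 22} + 2 i\right)} = \frac{205648}{2 \cdot 54 \left(\frac{1}{2} \cdot \frac{1}{22} \cdot 27 + 2 i\right)} = \frac{205648}{2 \cdot 54 \left(\frac{27}{44} + 2 i\right)} = \frac{205648}{\frac{729}{11} + 216 i} = 205648 \frac{121 \left(\frac{729}{11} - 216 i\right)}{6176817} = \frac{24883408 \left(\frac{729}{11} - 216 i\right)}{6176817}$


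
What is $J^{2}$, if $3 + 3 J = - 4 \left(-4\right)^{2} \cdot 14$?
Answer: $\frac{808201}{9} \approx 89800.0$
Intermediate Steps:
$J = - \frac{899}{3}$ ($J = -1 + \frac{- 4 \left(-4\right)^{2} \cdot 14}{3} = -1 + \frac{\left(-4\right) 16 \cdot 14}{3} = -1 + \frac{\left(-64\right) 14}{3} = -1 + \frac{1}{3} \left(-896\right) = -1 - \frac{896}{3} = - \frac{899}{3} \approx -299.67$)
$J^{2} = \left(- \frac{899}{3}\right)^{2} = \frac{808201}{9}$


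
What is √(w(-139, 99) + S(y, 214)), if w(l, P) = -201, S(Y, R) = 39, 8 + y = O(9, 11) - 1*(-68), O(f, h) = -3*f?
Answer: 9*I*√2 ≈ 12.728*I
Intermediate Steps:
y = 33 (y = -8 + (-3*9 - 1*(-68)) = -8 + (-27 + 68) = -8 + 41 = 33)
√(w(-139, 99) + S(y, 214)) = √(-201 + 39) = √(-162) = 9*I*√2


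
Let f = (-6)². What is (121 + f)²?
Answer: 24649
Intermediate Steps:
f = 36
(121 + f)² = (121 + 36)² = 157² = 24649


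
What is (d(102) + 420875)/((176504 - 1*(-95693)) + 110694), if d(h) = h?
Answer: 420977/382891 ≈ 1.0995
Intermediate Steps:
(d(102) + 420875)/((176504 - 1*(-95693)) + 110694) = (102 + 420875)/((176504 - 1*(-95693)) + 110694) = 420977/((176504 + 95693) + 110694) = 420977/(272197 + 110694) = 420977/382891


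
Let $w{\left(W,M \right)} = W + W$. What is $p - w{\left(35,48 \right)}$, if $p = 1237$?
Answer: $1167$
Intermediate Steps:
$w{\left(W,M \right)} = 2 W$
$p - w{\left(35,48 \right)} = 1237 - 2 \cdot 35 = 1237 - 70 = 1167$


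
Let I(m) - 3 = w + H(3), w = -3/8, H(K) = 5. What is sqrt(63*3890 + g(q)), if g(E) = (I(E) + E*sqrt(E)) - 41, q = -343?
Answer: sqrt(3920586 - 38416*I*sqrt(7))/4 ≈ 495.05 - 6.4159*I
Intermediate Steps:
w = -3/8 (w = -3*1/8 = -3/8 ≈ -0.37500)
I(m) = 61/8 (I(m) = 3 + (-3/8 + 5) = 3 + 37/8 = 61/8)
g(E) = -267/8 + E**(3/2) (g(E) = (61/8 + E*sqrt(E)) - 41 = (61/8 + E**(3/2)) - 41 = -267/8 + E**(3/2))
sqrt(63*3890 + g(q)) = sqrt(63*3890 + (-267/8 + (-343)**(3/2))) = sqrt(245070 + (-267/8 - 2401*I*sqrt(7))) = sqrt(1960293/8 - 2401*I*sqrt(7))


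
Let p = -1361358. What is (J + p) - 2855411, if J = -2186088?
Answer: -6402857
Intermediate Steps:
(J + p) - 2855411 = (-2186088 - 1361358) - 2855411 = -3547446 - 2855411 = -6402857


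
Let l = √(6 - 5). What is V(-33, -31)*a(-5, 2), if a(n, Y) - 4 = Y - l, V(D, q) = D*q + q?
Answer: 4960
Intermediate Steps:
V(D, q) = q + D*q
l = 1 (l = √1 = 1)
a(n, Y) = 3 + Y (a(n, Y) = 4 + (Y - 1*1) = 4 + (Y - 1) = 4 + (-1 + Y) = 3 + Y)
V(-33, -31)*a(-5, 2) = (-31*(1 - 33))*(3 + 2) = -31*(-32)*5 = 992*5 = 4960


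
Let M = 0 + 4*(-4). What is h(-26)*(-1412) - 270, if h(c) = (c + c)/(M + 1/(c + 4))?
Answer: -4846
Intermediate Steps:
M = -16 (M = 0 - 16 = -16)
h(c) = 2*c/(-16 + 1/(4 + c)) (h(c) = (c + c)/(-16 + 1/(c + 4)) = (2*c)/(-16 + 1/(4 + c)) = 2*c/(-16 + 1/(4 + c)))
h(-26)*(-1412) - 270 = -2*(-26)*(4 - 26)/(63 + 16*(-26))*(-1412) - 270 = -2*(-26)*(-22)/(63 - 416)*(-1412) - 270 = -2*(-26)*(-22)/(-353)*(-1412) - 270 = -2*(-26)*(-1/353)*(-22)*(-1412) - 270 = (1144/353)*(-1412) - 270 = -4576 - 270 = -4846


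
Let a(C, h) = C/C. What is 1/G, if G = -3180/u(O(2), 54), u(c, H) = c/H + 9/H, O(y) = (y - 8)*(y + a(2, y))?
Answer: 1/19080 ≈ 5.2411e-5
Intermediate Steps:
a(C, h) = 1
O(y) = (1 + y)*(-8 + y) (O(y) = (y - 8)*(y + 1) = (-8 + y)*(1 + y) = (1 + y)*(-8 + y))
u(c, H) = 9/H + c/H
G = 19080 (G = -3180*54/(9 + (-8 + 2² - 7*2)) = -3180*54/(9 + (-8 + 4 - 14)) = -3180*54/(9 - 18) = -3180/((1/54)*(-9)) = -3180/(-⅙) = -3180*(-6) = 19080)
1/G = 1/19080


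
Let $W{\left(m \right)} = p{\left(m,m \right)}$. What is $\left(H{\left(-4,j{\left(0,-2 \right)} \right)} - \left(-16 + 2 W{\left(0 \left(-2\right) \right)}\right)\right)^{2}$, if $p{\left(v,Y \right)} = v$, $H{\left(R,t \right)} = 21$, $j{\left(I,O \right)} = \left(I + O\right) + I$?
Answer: $1369$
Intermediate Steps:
$j{\left(I,O \right)} = O + 2 I$
$W{\left(m \right)} = m$
$\left(H{\left(-4,j{\left(0,-2 \right)} \right)} - \left(-16 + 2 W{\left(0 \left(-2\right) \right)}\right)\right)^{2} = \left(21 + \left(- 2 \cdot 0 \left(-2\right) + 16\right)\right)^{2} = \left(21 + \left(\left(-2\right) 0 + 16\right)\right)^{2} = \left(21 + \left(0 + 16\right)\right)^{2} = \left(21 + 16\right)^{2} = 37^{2} = 1369$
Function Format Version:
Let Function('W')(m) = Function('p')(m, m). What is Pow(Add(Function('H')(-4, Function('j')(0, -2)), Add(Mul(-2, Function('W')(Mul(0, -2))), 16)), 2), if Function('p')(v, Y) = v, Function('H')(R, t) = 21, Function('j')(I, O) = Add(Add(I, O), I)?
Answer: 1369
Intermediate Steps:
Function('j')(I, O) = Add(O, Mul(2, I))
Function('W')(m) = m
Pow(Add(Function('H')(-4, Function('j')(0, -2)), Add(Mul(-2, Function('W')(Mul(0, -2))), 16)), 2) = Pow(Add(21, Add(Mul(-2, Mul(0, -2)), 16)), 2) = Pow(Add(21, Add(Mul(-2, 0), 16)), 2) = Pow(Add(21, Add(0, 16)), 2) = Pow(Add(21, 16), 2) = Pow(37, 2) = 1369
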